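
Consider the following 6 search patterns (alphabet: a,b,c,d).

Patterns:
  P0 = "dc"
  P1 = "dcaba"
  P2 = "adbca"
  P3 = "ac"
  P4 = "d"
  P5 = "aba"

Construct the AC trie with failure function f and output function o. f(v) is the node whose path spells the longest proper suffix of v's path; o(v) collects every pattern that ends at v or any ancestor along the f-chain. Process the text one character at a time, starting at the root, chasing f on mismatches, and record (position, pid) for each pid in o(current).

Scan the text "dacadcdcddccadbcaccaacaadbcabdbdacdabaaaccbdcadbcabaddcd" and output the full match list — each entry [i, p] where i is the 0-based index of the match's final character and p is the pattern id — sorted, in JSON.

Build automaton:
Trie (insert patterns):
  0='ε' goto a→6 d→1
  1='d' goto c→2  ←P4
  2='dc' goto a→3  ←P0
  3='dca' goto b→4
  4='dcab' goto a→5
  5='dcaba' goto ·  ←P1
  6='a' goto b→12 c→11 d→7
  7='ad' goto b→8
  8='adb' goto c→9
  9='adbc' goto a→10
  10='adbca' goto ·  ←P2
  11='ac' goto ·  ←P3
  12='ab' goto a→13
  13='aba' goto ·  ←P5

Failure links (BFS by depth):
  fail(1) 'd': from fail(0)=0 chase 'd': 0 ⇒ 0;  out={4}∪out(0)={4}
  fail(6) 'a': from fail(0)=0 chase 'a': 0 ⇒ 0;  out=∅∪out(0)=∅
  fail(2) 'dc': from fail(1)=0 chase 'c': 0 ⇒ 0;  out={0}∪out(0)={0}
  fail(7) 'ad': from fail(6)=0 chase 'd': 0 ⇒ 1;  out=∅∪out(1)={4}
  fail(11) 'ac': from fail(6)=0 chase 'c': 0 ⇒ 0;  out={3}∪out(0)={3}
  fail(12) 'ab': from fail(6)=0 chase 'b': 0 ⇒ 0;  out=∅∪out(0)=∅
  fail(3) 'dca': from fail(2)=0 chase 'a': 0 ⇒ 6;  out=∅∪out(6)=∅
  fail(8) 'adb': from fail(7)=1 chase 'b': 1→0 ⇒ 0;  out=∅∪out(0)=∅
  fail(13) 'aba': from fail(12)=0 chase 'a': 0 ⇒ 6;  out={5}∪out(6)={5}
  fail(4) 'dcab': from fail(3)=6 chase 'b': 6 ⇒ 12;  out=∅∪out(12)=∅
  fail(9) 'adbc': from fail(8)=0 chase 'c': 0 ⇒ 0;  out=∅∪out(0)=∅
  fail(5) 'dcaba': from fail(4)=12 chase 'a': 12 ⇒ 13;  out={1}∪out(13)={1,5}
  fail(10) 'adbca': from fail(9)=0 chase 'a': 0 ⇒ 6;  out={2}∪out(6)={2}

Scan:
i=0 'd': node 0→1  → match P4@[0:0]
i=1 'a': node 1→6 ·f
i=2 'c': node 6→11  → match P3@[1:2]
i=3 'a': node 11→6 ·f
i=4 'd': node 6→7  → match P4@[4:4]
i=5 'c': node 7→2 ·f  → match P0@[4:5]
i=6 'd': node 2→1 ·f  → match P4@[6:6]
i=7 'c': node 1→2  → match P0@[6:7]
i=8 'd': node 2→1 ·f  → match P4@[8:8]
i=9 'd': node 1→1 ·f  → match P4@[9:9]
i=10 'c': node 1→2  → match P0@[9:10]
i=11 'c': node 2→0 ·f
i=12 'a': node 0→6
i=13 'd': node 6→7  → match P4@[13:13]
i=14 'b': node 7→8
i=15 'c': node 8→9
i=16 'a': node 9→10  → match P2@[12:16]
i=17 'c': node 10→11 ·f  → match P3@[16:17]
i=18 'c': node 11→0 ·f
i=19 'a': node 0→6
i=20 'a': node 6→6 ·f
i=21 'c': node 6→11  → match P3@[20:21]
i=22 'a': node 11→6 ·f
i=23 'a': node 6→6 ·f
i=24 'd': node 6→7  → match P4@[24:24]
i=25 'b': node 7→8
i=26 'c': node 8→9
i=27 'a': node 9→10  → match P2@[23:27]
i=28 'b': node 10→12 ·f
i=29 'd': node 12→1 ·f  → match P4@[29:29]
i=30 'b': node 1→0 ·f
i=31 'd': node 0→1  → match P4@[31:31]
i=32 'a': node 1→6 ·f
i=33 'c': node 6→11  → match P3@[32:33]
i=34 'd': node 11→1 ·f  → match P4@[34:34]
i=35 'a': node 1→6 ·f
i=36 'b': node 6→12
i=37 'a': node 12→13  → match P5@[35:37]
i=38 'a': node 13→6 ·f
i=39 'a': node 6→6 ·f
i=40 'c': node 6→11  → match P3@[39:40]
i=41 'c': node 11→0 ·f
i=42 'b': node 0→0
i=43 'd': node 0→1  → match P4@[43:43]
i=44 'c': node 1→2  → match P0@[43:44]
i=45 'a': node 2→3
i=46 'd': node 3→7 ·f  → match P4@[46:46]
i=47 'b': node 7→8
i=48 'c': node 8→9
i=49 'a': node 9→10  → match P2@[45:49]
i=50 'b': node 10→12 ·f
i=51 'a': node 12→13  → match P5@[49:51]
i=52 'd': node 13→7 ·f  → match P4@[52:52]
i=53 'd': node 7→1 ·f  → match P4@[53:53]
i=54 'c': node 1→2  → match P0@[53:54]
i=55 'd': node 2→1 ·f  → match P4@[55:55]

Matches: [[0,4],[2,3],[4,4],[5,0],[6,4],[7,0],[8,4],[9,4],[10,0],[13,4],[16,2],[17,3],[21,3],[24,4],[27,2],[29,4],[31,4],[33,3],[34,4],[37,5],[40,3],[43,4],[44,0],[46,4],[49,2],[51,5],[52,4],[53,4],[54,0],[55,4]]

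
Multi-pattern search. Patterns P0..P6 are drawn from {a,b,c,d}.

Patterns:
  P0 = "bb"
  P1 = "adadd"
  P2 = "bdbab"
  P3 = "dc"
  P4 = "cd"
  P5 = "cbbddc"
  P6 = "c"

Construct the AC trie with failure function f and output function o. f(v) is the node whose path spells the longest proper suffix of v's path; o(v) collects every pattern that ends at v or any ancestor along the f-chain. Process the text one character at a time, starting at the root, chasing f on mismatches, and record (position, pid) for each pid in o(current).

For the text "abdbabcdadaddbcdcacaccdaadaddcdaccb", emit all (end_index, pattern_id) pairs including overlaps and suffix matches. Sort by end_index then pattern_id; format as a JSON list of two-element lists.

Build:
Trie nodes:
  0='ε' goto a→3 b→1 c→14 d→12
  1='b' goto b→2 d→8
  2='bb' goto ·  ←P0
  3='a' goto d→4
  4='ad' goto a→5
  5='ada' goto d→6
  6='adad' goto d→7
  7='adadd' goto ·  ←P1
  8='bd' goto b→9
  9='bdb' goto a→10
  10='bdba' goto b→11
  11='bdbab' goto ·  ←P2
  12='d' goto c→13
  13='dc' goto ·  ←P3
  14='c' goto b→16 d→15  ←P6
  15='cd' goto ·  ←P4
  16='cb' goto b→17
  17='cbb' goto d→18
  18='cbbd' goto d→19
  19='cbbdd' goto c→20
  20='cbbddc' goto ·  ←P5

BFS fail/out derivation:
  fail(1) 'b': from fail(0)=0 chase 'b': 0 ⇒ 0;  out=∅∪out(0)=∅
  fail(3) 'a': from fail(0)=0 chase 'a': 0 ⇒ 0;  out=∅∪out(0)=∅
  fail(12) 'd': from fail(0)=0 chase 'd': 0 ⇒ 0;  out=∅∪out(0)=∅
  fail(14) 'c': from fail(0)=0 chase 'c': 0 ⇒ 0;  out={6}∪out(0)={6}
  fail(2) 'bb': from fail(1)=0 chase 'b': 0 ⇒ 1;  out={0}∪out(1)={0}
  fail(4) 'ad': from fail(3)=0 chase 'd': 0 ⇒ 12;  out=∅∪out(12)=∅
  fail(8) 'bd': from fail(1)=0 chase 'd': 0 ⇒ 12;  out=∅∪out(12)=∅
  fail(13) 'dc': from fail(12)=0 chase 'c': 0 ⇒ 14;  out={3}∪out(14)={3,6}
  fail(15) 'cd': from fail(14)=0 chase 'd': 0 ⇒ 12;  out={4}∪out(12)={4}
  fail(16) 'cb': from fail(14)=0 chase 'b': 0 ⇒ 1;  out=∅∪out(1)=∅
  fail(5) 'ada': from fail(4)=12 chase 'a': 12→0 ⇒ 3;  out=∅∪out(3)=∅
  fail(9) 'bdb': from fail(8)=12 chase 'b': 12→0 ⇒ 1;  out=∅∪out(1)=∅
  fail(17) 'cbb': from fail(16)=1 chase 'b': 1 ⇒ 2;  out=∅∪out(2)={0}
  fail(6) 'adad': from fail(5)=3 chase 'd': 3 ⇒ 4;  out=∅∪out(4)=∅
  fail(10) 'bdba': from fail(9)=1 chase 'a': 1→0 ⇒ 3;  out=∅∪out(3)=∅
  fail(18) 'cbbd': from fail(17)=2 chase 'd': 2→1 ⇒ 8;  out=∅∪out(8)=∅
  fail(7) 'adadd': from fail(6)=4 chase 'd': 4→12→0 ⇒ 12;  out={1}∪out(12)={1}
  fail(11) 'bdbab': from fail(10)=3 chase 'b': 3→0 ⇒ 1;  out={2}∪out(1)={2}
  fail(19) 'cbbdd': from fail(18)=8 chase 'd': 8→12→0 ⇒ 12;  out=∅∪out(12)=∅
  fail(20) 'cbbddc': from fail(19)=12 chase 'c': 12 ⇒ 13;  out={5}∪out(13)={3,5,6}

Scan:
pos 0 'a': at 3
pos 1 'b': at 1 (fail-walked)
pos 2 'd': at 8
pos 3 'b': at 9
pos 4 'a': at 10
pos 5 'b': at 11  ** P2@[1:5]
pos 6 'c': at 14 (fail-walked)  ** P6@[6:6]
pos 7 'd': at 15  ** P4@[6:7]
pos 8 'a': at 3 (fail-walked)
pos 9 'd': at 4
pos 10 'a': at 5
pos 11 'd': at 6
pos 12 'd': at 7  ** P1@[8:12]
pos 13 'b': at 1 (fail-walked)
pos 14 'c': at 14 (fail-walked)  ** P6@[14:14]
pos 15 'd': at 15  ** P4@[14:15]
pos 16 'c': at 13 (fail-walked)  ** P3@[15:16],P6@[16:16]
pos 17 'a': at 3 (fail-walked)
pos 18 'c': at 14 (fail-walked)  ** P6@[18:18]
pos 19 'a': at 3 (fail-walked)
pos 20 'c': at 14 (fail-walked)  ** P6@[20:20]
pos 21 'c': at 14 (fail-walked)  ** P6@[21:21]
pos 22 'd': at 15  ** P4@[21:22]
pos 23 'a': at 3 (fail-walked)
pos 24 'a': at 3 (fail-walked)
pos 25 'd': at 4
pos 26 'a': at 5
pos 27 'd': at 6
pos 28 'd': at 7  ** P1@[24:28]
pos 29 'c': at 13 (fail-walked)  ** P3@[28:29],P6@[29:29]
pos 30 'd': at 15 (fail-walked)  ** P4@[29:30]
pos 31 'a': at 3 (fail-walked)
pos 32 'c': at 14 (fail-walked)  ** P6@[32:32]
pos 33 'c': at 14 (fail-walked)  ** P6@[33:33]
pos 34 'b': at 16

All matches (sorted): [[5,2],[6,6],[7,4],[12,1],[14,6],[15,4],[16,3],[16,6],[18,6],[20,6],[21,6],[22,4],[28,1],[29,3],[29,6],[30,4],[32,6],[33,6]]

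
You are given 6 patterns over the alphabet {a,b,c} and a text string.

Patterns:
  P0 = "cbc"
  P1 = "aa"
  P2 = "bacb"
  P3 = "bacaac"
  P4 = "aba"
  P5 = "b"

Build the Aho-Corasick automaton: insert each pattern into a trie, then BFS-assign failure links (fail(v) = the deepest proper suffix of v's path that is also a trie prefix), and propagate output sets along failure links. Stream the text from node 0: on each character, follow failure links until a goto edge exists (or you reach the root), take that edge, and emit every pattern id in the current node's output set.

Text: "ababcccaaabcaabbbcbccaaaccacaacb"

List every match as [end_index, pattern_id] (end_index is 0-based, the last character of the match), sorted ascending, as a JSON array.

Construct AC machine:
Trie (insert patterns):
  0='ε' goto a→4 b→6 c→1
  1='c' goto b→2
  2='cb' goto c→3
  3='cbc' goto ·  ←P0
  4='a' goto a→5 b→13
  5='aa' goto ·  ←P1
  6='b' goto a→7  ←P5
  7='ba' goto c→8
  8='bac' goto a→10 b→9
  9='bacb' goto ·  ←P2
  10='baca' goto a→11
  11='bacaa' goto c→12
  12='bacaac' goto ·  ←P3
  13='ab' goto a→14
  14='aba' goto ·  ←P4

BFS fail/out derivation:
  fail(1) 'c': from fail(0)=0 chase 'c': 0 ⇒ 0;  out=∅∪out(0)=∅
  fail(4) 'a': from fail(0)=0 chase 'a': 0 ⇒ 0;  out=∅∪out(0)=∅
  fail(6) 'b': from fail(0)=0 chase 'b': 0 ⇒ 0;  out={5}∪out(0)={5}
  fail(2) 'cb': from fail(1)=0 chase 'b': 0 ⇒ 6;  out=∅∪out(6)={5}
  fail(5) 'aa': from fail(4)=0 chase 'a': 0 ⇒ 4;  out={1}∪out(4)={1}
  fail(7) 'ba': from fail(6)=0 chase 'a': 0 ⇒ 4;  out=∅∪out(4)=∅
  fail(13) 'ab': from fail(4)=0 chase 'b': 0 ⇒ 6;  out=∅∪out(6)={5}
  fail(3) 'cbc': from fail(2)=6 chase 'c': 6→0 ⇒ 1;  out={0}∪out(1)={0}
  fail(8) 'bac': from fail(7)=4 chase 'c': 4→0 ⇒ 1;  out=∅∪out(1)=∅
  fail(14) 'aba': from fail(13)=6 chase 'a': 6 ⇒ 7;  out={4}∪out(7)={4}
  fail(9) 'bacb': from fail(8)=1 chase 'b': 1 ⇒ 2;  out={2}∪out(2)={2,5}
  fail(10) 'baca': from fail(8)=1 chase 'a': 1→0 ⇒ 4;  out=∅∪out(4)=∅
  fail(11) 'bacaa': from fail(10)=4 chase 'a': 4 ⇒ 5;  out=∅∪out(5)={1}
  fail(12) 'bacaac': from fail(11)=5 chase 'c': 5→4→0 ⇒ 1;  out={3}∪out(1)={3}

Run:
i=0 'a': node 0→4
i=1 'b': node 4→13  → match P5@[1:1]
i=2 'a': node 13→14  → match P4@[0:2]
i=3 'b': node 14→13 (fail-walked)  → match P5@[3:3]
i=4 'c': node 13→1 (fail-walked)
i=5 'c': node 1→1 (fail-walked)
i=6 'c': node 1→1 (fail-walked)
i=7 'a': node 1→4 (fail-walked)
i=8 'a': node 4→5  → match P1@[7:8]
i=9 'a': node 5→5 (fail-walked)  → match P1@[8:9]
i=10 'b': node 5→13 (fail-walked)  → match P5@[10:10]
i=11 'c': node 13→1 (fail-walked)
i=12 'a': node 1→4 (fail-walked)
i=13 'a': node 4→5  → match P1@[12:13]
i=14 'b': node 5→13 (fail-walked)  → match P5@[14:14]
i=15 'b': node 13→6 (fail-walked)  → match P5@[15:15]
i=16 'b': node 6→6 (fail-walked)  → match P5@[16:16]
i=17 'c': node 6→1 (fail-walked)
i=18 'b': node 1→2  → match P5@[18:18]
i=19 'c': node 2→3  → match P0@[17:19]
i=20 'c': node 3→1 (fail-walked)
i=21 'a': node 1→4 (fail-walked)
i=22 'a': node 4→5  → match P1@[21:22]
i=23 'a': node 5→5 (fail-walked)  → match P1@[22:23]
i=24 'c': node 5→1 (fail-walked)
i=25 'c': node 1→1 (fail-walked)
i=26 'a': node 1→4 (fail-walked)
i=27 'c': node 4→1 (fail-walked)
i=28 'a': node 1→4 (fail-walked)
i=29 'a': node 4→5  → match P1@[28:29]
i=30 'c': node 5→1 (fail-walked)
i=31 'b': node 1→2  → match P5@[31:31]

Matches: [[1,5],[2,4],[3,5],[8,1],[9,1],[10,5],[13,1],[14,5],[15,5],[16,5],[18,5],[19,0],[22,1],[23,1],[29,1],[31,5]]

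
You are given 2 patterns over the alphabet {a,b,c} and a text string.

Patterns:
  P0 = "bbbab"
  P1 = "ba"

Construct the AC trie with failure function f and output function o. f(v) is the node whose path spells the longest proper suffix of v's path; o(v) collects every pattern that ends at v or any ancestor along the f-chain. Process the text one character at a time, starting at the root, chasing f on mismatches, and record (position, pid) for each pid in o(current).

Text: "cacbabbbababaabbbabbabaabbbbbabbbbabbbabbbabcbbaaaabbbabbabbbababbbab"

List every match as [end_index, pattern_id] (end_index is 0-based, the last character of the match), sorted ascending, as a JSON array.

Build automaton:
Trie (insert patterns):
  0='ε' goto b→1
  1='b' goto a→6 b→2
  2='bb' goto b→3
  3='bbb' goto a→4
  4='bbba' goto b→5
  5='bbbab' goto ·  ←P0
  6='ba' goto ·  ←P1

Failure links (BFS by depth):
  n1('b'): parent n0 fail=0; on 'b' 0 → fail=0;  out ∅∪∅=∅
  n2('bb'): parent n1 fail=0; on 'b' 0 → fail=1;  out ∅∪∅=∅
  n6('ba'): parent n1 fail=0; on 'a' 0 → fail=0;  out {1}∪∅={1}
  n3('bbb'): parent n2 fail=1; on 'b' 1 → fail=2;  out ∅∪∅=∅
  n4('bbba'): parent n3 fail=2; on 'a' 2→1 → fail=6;  out ∅∪{1}={1}
  n5('bbbab'): parent n4 fail=6; on 'b' 6→0 → fail=1;  out {0}∪∅={0}

Scan:
pos 0 'c': at 0
pos 1 'a': at 0
pos 2 'c': at 0
pos 3 'b': at 1
pos 4 'a': at 6  → match P1@[3:4]
pos 5 'b': at 1 ·f
pos 6 'b': at 2
pos 7 'b': at 3
pos 8 'a': at 4  → match P1@[7:8]
pos 9 'b': at 5  → match P0@[5:9]
pos 10 'a': at 6 ·f  → match P1@[9:10]
pos 11 'b': at 1 ·f
pos 12 'a': at 6  → match P1@[11:12]
pos 13 'a': at 0 ·f
pos 14 'b': at 1
pos 15 'b': at 2
pos 16 'b': at 3
pos 17 'a': at 4  → match P1@[16:17]
pos 18 'b': at 5  → match P0@[14:18]
pos 19 'b': at 2 ·f
pos 20 'a': at 6 ·f  → match P1@[19:20]
pos 21 'b': at 1 ·f
pos 22 'a': at 6  → match P1@[21:22]
pos 23 'a': at 0 ·f
pos 24 'b': at 1
pos 25 'b': at 2
pos 26 'b': at 3
pos 27 'b': at 3 ·f
pos 28 'b': at 3 ·f
pos 29 'a': at 4  → match P1@[28:29]
pos 30 'b': at 5  → match P0@[26:30]
pos 31 'b': at 2 ·f
pos 32 'b': at 3
pos 33 'b': at 3 ·f
pos 34 'a': at 4  → match P1@[33:34]
pos 35 'b': at 5  → match P0@[31:35]
pos 36 'b': at 2 ·f
pos 37 'b': at 3
pos 38 'a': at 4  → match P1@[37:38]
pos 39 'b': at 5  → match P0@[35:39]
pos 40 'b': at 2 ·f
pos 41 'b': at 3
pos 42 'a': at 4  → match P1@[41:42]
pos 43 'b': at 5  → match P0@[39:43]
pos 44 'c': at 0 ·f
pos 45 'b': at 1
pos 46 'b': at 2
pos 47 'a': at 6 ·f  → match P1@[46:47]
pos 48 'a': at 0 ·f
pos 49 'a': at 0
pos 50 'a': at 0
pos 51 'b': at 1
pos 52 'b': at 2
pos 53 'b': at 3
pos 54 'a': at 4  → match P1@[53:54]
pos 55 'b': at 5  → match P0@[51:55]
pos 56 'b': at 2 ·f
pos 57 'a': at 6 ·f  → match P1@[56:57]
pos 58 'b': at 1 ·f
pos 59 'b': at 2
pos 60 'b': at 3
pos 61 'a': at 4  → match P1@[60:61]
pos 62 'b': at 5  → match P0@[58:62]
pos 63 'a': at 6 ·f  → match P1@[62:63]
pos 64 'b': at 1 ·f
pos 65 'b': at 2
pos 66 'b': at 3
pos 67 'a': at 4  → match P1@[66:67]
pos 68 'b': at 5  → match P0@[64:68]

All matches (sorted): [[4,1],[8,1],[9,0],[10,1],[12,1],[17,1],[18,0],[20,1],[22,1],[29,1],[30,0],[34,1],[35,0],[38,1],[39,0],[42,1],[43,0],[47,1],[54,1],[55,0],[57,1],[61,1],[62,0],[63,1],[67,1],[68,0]]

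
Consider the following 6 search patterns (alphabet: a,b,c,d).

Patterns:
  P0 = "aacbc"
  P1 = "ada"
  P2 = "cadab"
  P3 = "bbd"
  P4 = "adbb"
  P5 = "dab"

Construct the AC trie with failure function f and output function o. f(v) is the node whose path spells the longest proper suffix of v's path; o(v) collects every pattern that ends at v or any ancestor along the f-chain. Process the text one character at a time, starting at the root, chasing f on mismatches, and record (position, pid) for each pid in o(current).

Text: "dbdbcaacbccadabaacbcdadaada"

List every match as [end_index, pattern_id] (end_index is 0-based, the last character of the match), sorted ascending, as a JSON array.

Build automaton:
Trie nodes:
  n0 'ε': a→1 b→13 c→8 d→18
  n1 'a': a→2 d→6
  n2 'aa': c→3
  n3 'aac': b→4
  n4 'aacb': c→5
  n5 'aacbc': ·  [P0 ends]
  n6 'ad': a→7 b→16
  n7 'ada': ·  [P1 ends]
  n8 'c': a→9
  n9 'ca': d→10
  n10 'cad': a→11
  n11 'cada': b→12
  n12 'cadab': ·  [P2 ends]
  n13 'b': b→14
  n14 'bb': d→15
  n15 'bbd': ·  [P3 ends]
  n16 'adb': b→17
  n17 'adbb': ·  [P4 ends]
  n18 'd': a→19
  n19 'da': b→20
  n20 'dab': ·  [P5 ends]

BFS fail/out derivation:
  fail(1) 'a': from fail(0)=0 chase 'a': 0 ⇒ 0;  out=∅∪out(0)=∅
  fail(8) 'c': from fail(0)=0 chase 'c': 0 ⇒ 0;  out=∅∪out(0)=∅
  fail(13) 'b': from fail(0)=0 chase 'b': 0 ⇒ 0;  out=∅∪out(0)=∅
  fail(18) 'd': from fail(0)=0 chase 'd': 0 ⇒ 0;  out=∅∪out(0)=∅
  fail(2) 'aa': from fail(1)=0 chase 'a': 0 ⇒ 1;  out=∅∪out(1)=∅
  fail(6) 'ad': from fail(1)=0 chase 'd': 0 ⇒ 18;  out=∅∪out(18)=∅
  fail(9) 'ca': from fail(8)=0 chase 'a': 0 ⇒ 1;  out=∅∪out(1)=∅
  fail(14) 'bb': from fail(13)=0 chase 'b': 0 ⇒ 13;  out=∅∪out(13)=∅
  fail(19) 'da': from fail(18)=0 chase 'a': 0 ⇒ 1;  out=∅∪out(1)=∅
  fail(3) 'aac': from fail(2)=1 chase 'c': 1→0 ⇒ 8;  out=∅∪out(8)=∅
  fail(7) 'ada': from fail(6)=18 chase 'a': 18 ⇒ 19;  out={1}∪out(19)={1}
  fail(10) 'cad': from fail(9)=1 chase 'd': 1 ⇒ 6;  out=∅∪out(6)=∅
  fail(15) 'bbd': from fail(14)=13 chase 'd': 13→0 ⇒ 18;  out={3}∪out(18)={3}
  fail(16) 'adb': from fail(6)=18 chase 'b': 18→0 ⇒ 13;  out=∅∪out(13)=∅
  fail(20) 'dab': from fail(19)=1 chase 'b': 1→0 ⇒ 13;  out={5}∪out(13)={5}
  fail(4) 'aacb': from fail(3)=8 chase 'b': 8→0 ⇒ 13;  out=∅∪out(13)=∅
  fail(11) 'cada': from fail(10)=6 chase 'a': 6 ⇒ 7;  out=∅∪out(7)={1}
  fail(17) 'adbb': from fail(16)=13 chase 'b': 13 ⇒ 14;  out={4}∪out(14)={4}
  fail(5) 'aacbc': from fail(4)=13 chase 'c': 13→0 ⇒ 8;  out={0}∪out(8)={0}
  fail(12) 'cadab': from fail(11)=7 chase 'b': 7→19 ⇒ 20;  out={2}∪out(20)={2,5}

Run:
pos 0 'd': at 18
pos 1 'b': at 13 ·f
pos 2 'd': at 18 ·f
pos 3 'b': at 13 ·f
pos 4 'c': at 8 ·f
pos 5 'a': at 9
pos 6 'a': at 2 ·f
pos 7 'c': at 3
pos 8 'b': at 4
pos 9 'c': at 5  ** P0@[5:9]
pos 10 'c': at 8 ·f
pos 11 'a': at 9
pos 12 'd': at 10
pos 13 'a': at 11  ** P1@[11:13]
pos 14 'b': at 12  ** P2@[10:14],P5@[12:14]
pos 15 'a': at 1 ·f
pos 16 'a': at 2
pos 17 'c': at 3
pos 18 'b': at 4
pos 19 'c': at 5  ** P0@[15:19]
pos 20 'd': at 18 ·f
pos 21 'a': at 19
pos 22 'd': at 6 ·f
pos 23 'a': at 7  ** P1@[21:23]
pos 24 'a': at 2 ·f
pos 25 'd': at 6 ·f
pos 26 'a': at 7  ** P1@[24:26]

Matches: [[9,0],[13,1],[14,2],[14,5],[19,0],[23,1],[26,1]]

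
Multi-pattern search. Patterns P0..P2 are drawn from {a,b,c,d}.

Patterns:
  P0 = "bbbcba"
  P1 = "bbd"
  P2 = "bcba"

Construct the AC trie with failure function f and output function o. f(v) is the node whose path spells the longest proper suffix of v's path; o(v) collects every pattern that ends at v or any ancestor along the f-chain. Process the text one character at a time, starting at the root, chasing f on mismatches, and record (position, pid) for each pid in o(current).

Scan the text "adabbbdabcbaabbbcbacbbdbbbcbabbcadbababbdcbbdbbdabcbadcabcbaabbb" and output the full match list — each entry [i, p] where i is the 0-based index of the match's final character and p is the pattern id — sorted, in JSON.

Construct AC machine:
Trie (insert patterns):
  0='ε' goto b→1
  1='b' goto b→2 c→8
  2='bb' goto b→3 d→7
  3='bbb' goto c→4
  4='bbbc' goto b→5
  5='bbbcb' goto a→6
  6='bbbcba' goto ·  [P0 ends]
  7='bbd' goto ·  [P1 ends]
  8='bc' goto b→9
  9='bcb' goto a→10
  10='bcba' goto ·  [P2 ends]

Failure links (BFS by depth):
  n1('b'): parent n0 fail=0; on 'b' 0 → fail=0;  out ∅∪∅=∅
  n2('bb'): parent n1 fail=0; on 'b' 0 → fail=1;  out ∅∪∅=∅
  n8('bc'): parent n1 fail=0; on 'c' 0 → fail=0;  out ∅∪∅=∅
  n3('bbb'): parent n2 fail=1; on 'b' 1 → fail=2;  out ∅∪∅=∅
  n7('bbd'): parent n2 fail=1; on 'd' 1→0 → fail=0;  out {1}∪∅={1}
  n9('bcb'): parent n8 fail=0; on 'b' 0 → fail=1;  out ∅∪∅=∅
  n4('bbbc'): parent n3 fail=2; on 'c' 2→1 → fail=8;  out ∅∪∅=∅
  n10('bcba'): parent n9 fail=1; on 'a' 1→0 → fail=0;  out {2}∪∅={2}
  n5('bbbcb'): parent n4 fail=8; on 'b' 8 → fail=9;  out ∅∪∅=∅
  n6('bbbcba'): parent n5 fail=9; on 'a' 9 → fail=10;  out {0}∪{2}={0,2}

Text stream:
[0] read 'a'  n0⇒n0
[1] read 'd'  n0⇒n0
[2] read 'a'  n0⇒n0
[3] read 'b'  n0⇒n1
[4] read 'b'  n1⇒n2
[5] read 'b'  n2⇒n3
[6] read 'd'  n3⇒n7 (via fail)  emit P1@[4:6]
[7] read 'a'  n7⇒n0 (via fail)
[8] read 'b'  n0⇒n1
[9] read 'c'  n1⇒n8
[10] read 'b'  n8⇒n9
[11] read 'a'  n9⇒n10  emit P2@[8:11]
[12] read 'a'  n10⇒n0 (via fail)
[13] read 'b'  n0⇒n1
[14] read 'b'  n1⇒n2
[15] read 'b'  n2⇒n3
[16] read 'c'  n3⇒n4
[17] read 'b'  n4⇒n5
[18] read 'a'  n5⇒n6  emit P0@[13:18],P2@[15:18]
[19] read 'c'  n6⇒n0 (via fail)
[20] read 'b'  n0⇒n1
[21] read 'b'  n1⇒n2
[22] read 'd'  n2⇒n7  emit P1@[20:22]
[23] read 'b'  n7⇒n1 (via fail)
[24] read 'b'  n1⇒n2
[25] read 'b'  n2⇒n3
[26] read 'c'  n3⇒n4
[27] read 'b'  n4⇒n5
[28] read 'a'  n5⇒n6  emit P0@[23:28],P2@[25:28]
[29] read 'b'  n6⇒n1 (via fail)
[30] read 'b'  n1⇒n2
[31] read 'c'  n2⇒n8 (via fail)
[32] read 'a'  n8⇒n0 (via fail)
[33] read 'd'  n0⇒n0
[34] read 'b'  n0⇒n1
[35] read 'a'  n1⇒n0 (via fail)
[36] read 'b'  n0⇒n1
[37] read 'a'  n1⇒n0 (via fail)
[38] read 'b'  n0⇒n1
[39] read 'b'  n1⇒n2
[40] read 'd'  n2⇒n7  emit P1@[38:40]
[41] read 'c'  n7⇒n0 (via fail)
[42] read 'b'  n0⇒n1
[43] read 'b'  n1⇒n2
[44] read 'd'  n2⇒n7  emit P1@[42:44]
[45] read 'b'  n7⇒n1 (via fail)
[46] read 'b'  n1⇒n2
[47] read 'd'  n2⇒n7  emit P1@[45:47]
[48] read 'a'  n7⇒n0 (via fail)
[49] read 'b'  n0⇒n1
[50] read 'c'  n1⇒n8
[51] read 'b'  n8⇒n9
[52] read 'a'  n9⇒n10  emit P2@[49:52]
[53] read 'd'  n10⇒n0 (via fail)
[54] read 'c'  n0⇒n0
[55] read 'a'  n0⇒n0
[56] read 'b'  n0⇒n1
[57] read 'c'  n1⇒n8
[58] read 'b'  n8⇒n9
[59] read 'a'  n9⇒n10  emit P2@[56:59]
[60] read 'a'  n10⇒n0 (via fail)
[61] read 'b'  n0⇒n1
[62] read 'b'  n1⇒n2
[63] read 'b'  n2⇒n3

Matches: [[6,1],[11,2],[18,0],[18,2],[22,1],[28,0],[28,2],[40,1],[44,1],[47,1],[52,2],[59,2]]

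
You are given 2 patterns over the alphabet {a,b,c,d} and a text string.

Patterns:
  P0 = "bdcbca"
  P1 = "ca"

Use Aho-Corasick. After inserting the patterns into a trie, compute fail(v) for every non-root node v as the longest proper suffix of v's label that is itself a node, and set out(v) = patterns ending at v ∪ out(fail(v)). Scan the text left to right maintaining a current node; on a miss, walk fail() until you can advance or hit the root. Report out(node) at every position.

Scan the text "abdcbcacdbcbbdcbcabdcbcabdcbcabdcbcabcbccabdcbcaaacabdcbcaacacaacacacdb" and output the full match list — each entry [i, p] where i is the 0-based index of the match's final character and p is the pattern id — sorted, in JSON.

Build:
Trie (insert patterns):
  0='ε' goto b→1 c→7
  1='b' goto d→2
  2='bd' goto c→3
  3='bdc' goto b→4
  4='bdcb' goto c→5
  5='bdcbc' goto a→6
  6='bdcbca' goto ·  ←P0
  7='c' goto a→8
  8='ca' goto ·  ←P1

Failure links (BFS by depth):
  n1('b'): parent n0 fail=0; on 'b' 0 → fail=0;  out ∅∪∅=∅
  n7('c'): parent n0 fail=0; on 'c' 0 → fail=0;  out ∅∪∅=∅
  n2('bd'): parent n1 fail=0; on 'd' 0 → fail=0;  out ∅∪∅=∅
  n8('ca'): parent n7 fail=0; on 'a' 0 → fail=0;  out {1}∪∅={1}
  n3('bdc'): parent n2 fail=0; on 'c' 0 → fail=7;  out ∅∪∅=∅
  n4('bdcb'): parent n3 fail=7; on 'b' 7→0 → fail=1;  out ∅∪∅=∅
  n5('bdcbc'): parent n4 fail=1; on 'c' 1→0 → fail=7;  out ∅∪∅=∅
  n6('bdcbca'): parent n5 fail=7; on 'a' 7 → fail=8;  out {0}∪{1}={0,1}

Run:
pos 0 'a': at 0
pos 1 'b': at 1
pos 2 'd': at 2
pos 3 'c': at 3
pos 4 'b': at 4
pos 5 'c': at 5
pos 6 'a': at 6  → match P0@[1:6],P1@[5:6]
pos 7 'c': at 7 (fail-walked)
pos 8 'd': at 0 (fail-walked)
pos 9 'b': at 1
pos 10 'c': at 7 (fail-walked)
pos 11 'b': at 1 (fail-walked)
pos 12 'b': at 1 (fail-walked)
pos 13 'd': at 2
pos 14 'c': at 3
pos 15 'b': at 4
pos 16 'c': at 5
pos 17 'a': at 6  → match P0@[12:17],P1@[16:17]
pos 18 'b': at 1 (fail-walked)
pos 19 'd': at 2
pos 20 'c': at 3
pos 21 'b': at 4
pos 22 'c': at 5
pos 23 'a': at 6  → match P0@[18:23],P1@[22:23]
pos 24 'b': at 1 (fail-walked)
pos 25 'd': at 2
pos 26 'c': at 3
pos 27 'b': at 4
pos 28 'c': at 5
pos 29 'a': at 6  → match P0@[24:29],P1@[28:29]
pos 30 'b': at 1 (fail-walked)
pos 31 'd': at 2
pos 32 'c': at 3
pos 33 'b': at 4
pos 34 'c': at 5
pos 35 'a': at 6  → match P0@[30:35],P1@[34:35]
pos 36 'b': at 1 (fail-walked)
pos 37 'c': at 7 (fail-walked)
pos 38 'b': at 1 (fail-walked)
pos 39 'c': at 7 (fail-walked)
pos 40 'c': at 7 (fail-walked)
pos 41 'a': at 8  → match P1@[40:41]
pos 42 'b': at 1 (fail-walked)
pos 43 'd': at 2
pos 44 'c': at 3
pos 45 'b': at 4
pos 46 'c': at 5
pos 47 'a': at 6  → match P0@[42:47],P1@[46:47]
pos 48 'a': at 0 (fail-walked)
pos 49 'a': at 0
pos 50 'c': at 7
pos 51 'a': at 8  → match P1@[50:51]
pos 52 'b': at 1 (fail-walked)
pos 53 'd': at 2
pos 54 'c': at 3
pos 55 'b': at 4
pos 56 'c': at 5
pos 57 'a': at 6  → match P0@[52:57],P1@[56:57]
pos 58 'a': at 0 (fail-walked)
pos 59 'c': at 7
pos 60 'a': at 8  → match P1@[59:60]
pos 61 'c': at 7 (fail-walked)
pos 62 'a': at 8  → match P1@[61:62]
pos 63 'a': at 0 (fail-walked)
pos 64 'c': at 7
pos 65 'a': at 8  → match P1@[64:65]
pos 66 'c': at 7 (fail-walked)
pos 67 'a': at 8  → match P1@[66:67]
pos 68 'c': at 7 (fail-walked)
pos 69 'd': at 0 (fail-walked)
pos 70 'b': at 1

Matches: [[6,0],[6,1],[17,0],[17,1],[23,0],[23,1],[29,0],[29,1],[35,0],[35,1],[41,1],[47,0],[47,1],[51,1],[57,0],[57,1],[60,1],[62,1],[65,1],[67,1]]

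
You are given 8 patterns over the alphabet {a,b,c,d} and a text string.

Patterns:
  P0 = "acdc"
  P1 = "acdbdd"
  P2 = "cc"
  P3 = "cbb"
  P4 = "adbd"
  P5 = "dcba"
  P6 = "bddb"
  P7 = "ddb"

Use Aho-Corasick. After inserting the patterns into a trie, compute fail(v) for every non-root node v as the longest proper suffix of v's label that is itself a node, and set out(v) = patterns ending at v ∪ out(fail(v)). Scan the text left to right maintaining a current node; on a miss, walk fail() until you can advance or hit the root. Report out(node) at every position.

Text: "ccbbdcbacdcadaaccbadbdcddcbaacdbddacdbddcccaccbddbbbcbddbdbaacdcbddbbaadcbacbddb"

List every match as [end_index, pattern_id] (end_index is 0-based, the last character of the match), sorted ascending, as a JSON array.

Build:
Trie nodes:
  0='ε' goto a→1 b→19 c→8 d→15
  1='a' goto c→2 d→12
  2='ac' goto d→3
  3='acd' goto b→5 c→4
  4='acdc' goto ·  ←P0
  5='acdb' goto d→6
  6='acdbd' goto d→7
  7='acdbdd' goto ·  ←P1
  8='c' goto b→10 c→9
  9='cc' goto ·  ←P2
  10='cb' goto b→11
  11='cbb' goto ·  ←P3
  12='ad' goto b→13
  13='adb' goto d→14
  14='adbd' goto ·  ←P4
  15='d' goto c→16 d→23
  16='dc' goto b→17
  17='dcb' goto a→18
  18='dcba' goto ·  ←P5
  19='b' goto d→20
  20='bd' goto d→21
  21='bdd' goto b→22
  22='bddb' goto ·  ←P6
  23='dd' goto b→24
  24='ddb' goto ·  ←P7

BFS fail/out derivation:
  n1('a'): parent n0 fail=0; on 'a' 0 → fail=0;  out ∅∪∅=∅
  n8('c'): parent n0 fail=0; on 'c' 0 → fail=0;  out ∅∪∅=∅
  n15('d'): parent n0 fail=0; on 'd' 0 → fail=0;  out ∅∪∅=∅
  n19('b'): parent n0 fail=0; on 'b' 0 → fail=0;  out ∅∪∅=∅
  n2('ac'): parent n1 fail=0; on 'c' 0 → fail=8;  out ∅∪∅=∅
  n9('cc'): parent n8 fail=0; on 'c' 0 → fail=8;  out {2}∪∅={2}
  n10('cb'): parent n8 fail=0; on 'b' 0 → fail=19;  out ∅∪∅=∅
  n12('ad'): parent n1 fail=0; on 'd' 0 → fail=15;  out ∅∪∅=∅
  n16('dc'): parent n15 fail=0; on 'c' 0 → fail=8;  out ∅∪∅=∅
  n20('bd'): parent n19 fail=0; on 'd' 0 → fail=15;  out ∅∪∅=∅
  n23('dd'): parent n15 fail=0; on 'd' 0 → fail=15;  out ∅∪∅=∅
  n3('acd'): parent n2 fail=8; on 'd' 8→0 → fail=15;  out ∅∪∅=∅
  n11('cbb'): parent n10 fail=19; on 'b' 19→0 → fail=19;  out {3}∪∅={3}
  n13('adb'): parent n12 fail=15; on 'b' 15→0 → fail=19;  out ∅∪∅=∅
  n17('dcb'): parent n16 fail=8; on 'b' 8 → fail=10;  out ∅∪∅=∅
  n21('bdd'): parent n20 fail=15; on 'd' 15 → fail=23;  out ∅∪∅=∅
  n24('ddb'): parent n23 fail=15; on 'b' 15→0 → fail=19;  out {7}∪∅={7}
  n4('acdc'): parent n3 fail=15; on 'c' 15 → fail=16;  out {0}∪∅={0}
  n5('acdb'): parent n3 fail=15; on 'b' 15→0 → fail=19;  out ∅∪∅=∅
  n14('adbd'): parent n13 fail=19; on 'd' 19 → fail=20;  out {4}∪∅={4}
  n18('dcba'): parent n17 fail=10; on 'a' 10→19→0 → fail=1;  out {5}∪∅={5}
  n22('bddb'): parent n21 fail=23; on 'b' 23 → fail=24;  out {6}∪{7}={6,7}
  n6('acdbd'): parent n5 fail=19; on 'd' 19 → fail=20;  out ∅∪∅=∅
  n7('acdbdd'): parent n6 fail=20; on 'd' 20 → fail=21;  out {1}∪∅={1}

Run:
[0] read 'c'  n0⇒n8
[1] read 'c'  n8⇒n9  emit P2@[0:1]
[2] read 'b'  n9⇒n10 (fail-walked)
[3] read 'b'  n10⇒n11  emit P3@[1:3]
[4] read 'd'  n11⇒n20 (fail-walked)
[5] read 'c'  n20⇒n16 (fail-walked)
[6] read 'b'  n16⇒n17
[7] read 'a'  n17⇒n18  emit P5@[4:7]
[8] read 'c'  n18⇒n2 (fail-walked)
[9] read 'd'  n2⇒n3
[10] read 'c'  n3⇒n4  emit P0@[7:10]
[11] read 'a'  n4⇒n1 (fail-walked)
[12] read 'd'  n1⇒n12
[13] read 'a'  n12⇒n1 (fail-walked)
[14] read 'a'  n1⇒n1 (fail-walked)
[15] read 'c'  n1⇒n2
[16] read 'c'  n2⇒n9 (fail-walked)  emit P2@[15:16]
[17] read 'b'  n9⇒n10 (fail-walked)
[18] read 'a'  n10⇒n1 (fail-walked)
[19] read 'd'  n1⇒n12
[20] read 'b'  n12⇒n13
[21] read 'd'  n13⇒n14  emit P4@[18:21]
[22] read 'c'  n14⇒n16 (fail-walked)
[23] read 'd'  n16⇒n15 (fail-walked)
[24] read 'd'  n15⇒n23
[25] read 'c'  n23⇒n16 (fail-walked)
[26] read 'b'  n16⇒n17
[27] read 'a'  n17⇒n18  emit P5@[24:27]
[28] read 'a'  n18⇒n1 (fail-walked)
[29] read 'c'  n1⇒n2
[30] read 'd'  n2⇒n3
[31] read 'b'  n3⇒n5
[32] read 'd'  n5⇒n6
[33] read 'd'  n6⇒n7  emit P1@[28:33]
[34] read 'a'  n7⇒n1 (fail-walked)
[35] read 'c'  n1⇒n2
[36] read 'd'  n2⇒n3
[37] read 'b'  n3⇒n5
[38] read 'd'  n5⇒n6
[39] read 'd'  n6⇒n7  emit P1@[34:39]
[40] read 'c'  n7⇒n16 (fail-walked)
[41] read 'c'  n16⇒n9 (fail-walked)  emit P2@[40:41]
[42] read 'c'  n9⇒n9 (fail-walked)  emit P2@[41:42]
[43] read 'a'  n9⇒n1 (fail-walked)
[44] read 'c'  n1⇒n2
[45] read 'c'  n2⇒n9 (fail-walked)  emit P2@[44:45]
[46] read 'b'  n9⇒n10 (fail-walked)
[47] read 'd'  n10⇒n20 (fail-walked)
[48] read 'd'  n20⇒n21
[49] read 'b'  n21⇒n22  emit P6@[46:49],P7@[47:49]
[50] read 'b'  n22⇒n19 (fail-walked)
[51] read 'b'  n19⇒n19 (fail-walked)
[52] read 'c'  n19⇒n8 (fail-walked)
[53] read 'b'  n8⇒n10
[54] read 'd'  n10⇒n20 (fail-walked)
[55] read 'd'  n20⇒n21
[56] read 'b'  n21⇒n22  emit P6@[53:56],P7@[54:56]
[57] read 'd'  n22⇒n20 (fail-walked)
[58] read 'b'  n20⇒n19 (fail-walked)
[59] read 'a'  n19⇒n1 (fail-walked)
[60] read 'a'  n1⇒n1 (fail-walked)
[61] read 'c'  n1⇒n2
[62] read 'd'  n2⇒n3
[63] read 'c'  n3⇒n4  emit P0@[60:63]
[64] read 'b'  n4⇒n17 (fail-walked)
[65] read 'd'  n17⇒n20 (fail-walked)
[66] read 'd'  n20⇒n21
[67] read 'b'  n21⇒n22  emit P6@[64:67],P7@[65:67]
[68] read 'b'  n22⇒n19 (fail-walked)
[69] read 'a'  n19⇒n1 (fail-walked)
[70] read 'a'  n1⇒n1 (fail-walked)
[71] read 'd'  n1⇒n12
[72] read 'c'  n12⇒n16 (fail-walked)
[73] read 'b'  n16⇒n17
[74] read 'a'  n17⇒n18  emit P5@[71:74]
[75] read 'c'  n18⇒n2 (fail-walked)
[76] read 'b'  n2⇒n10 (fail-walked)
[77] read 'd'  n10⇒n20 (fail-walked)
[78] read 'd'  n20⇒n21
[79] read 'b'  n21⇒n22  emit P6@[76:79],P7@[77:79]

Result: [[1,2],[3,3],[7,5],[10,0],[16,2],[21,4],[27,5],[33,1],[39,1],[41,2],[42,2],[45,2],[49,6],[49,7],[56,6],[56,7],[63,0],[67,6],[67,7],[74,5],[79,6],[79,7]]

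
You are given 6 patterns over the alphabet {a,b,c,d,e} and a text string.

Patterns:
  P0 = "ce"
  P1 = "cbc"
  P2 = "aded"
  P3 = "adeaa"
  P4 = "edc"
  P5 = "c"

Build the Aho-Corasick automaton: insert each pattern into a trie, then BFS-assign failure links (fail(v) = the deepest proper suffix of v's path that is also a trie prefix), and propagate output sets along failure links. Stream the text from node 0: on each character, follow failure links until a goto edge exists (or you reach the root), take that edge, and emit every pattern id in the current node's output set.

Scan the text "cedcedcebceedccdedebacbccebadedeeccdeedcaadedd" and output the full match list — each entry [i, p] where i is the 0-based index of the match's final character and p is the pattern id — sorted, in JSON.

Construct AC machine:
Trie (insert patterns):
  0='ε' goto a→5 c→1 e→11
  1='c' goto b→3 e→2  [P5 ends]
  2='ce' goto ·  [P0 ends]
  3='cb' goto c→4
  4='cbc' goto ·  [P1 ends]
  5='a' goto d→6
  6='ad' goto e→7
  7='ade' goto a→9 d→8
  8='aded' goto ·  [P2 ends]
  9='adea' goto a→10
  10='adeaa' goto ·  [P3 ends]
  11='e' goto d→12
  12='ed' goto c→13
  13='edc' goto ·  [P4 ends]

Failure links (BFS by depth):
  fail(1) 'c': from fail(0)=0 chase 'c': 0 ⇒ 0;  out={5}∪out(0)={5}
  fail(5) 'a': from fail(0)=0 chase 'a': 0 ⇒ 0;  out=∅∪out(0)=∅
  fail(11) 'e': from fail(0)=0 chase 'e': 0 ⇒ 0;  out=∅∪out(0)=∅
  fail(2) 'ce': from fail(1)=0 chase 'e': 0 ⇒ 11;  out={0}∪out(11)={0}
  fail(3) 'cb': from fail(1)=0 chase 'b': 0 ⇒ 0;  out=∅∪out(0)=∅
  fail(6) 'ad': from fail(5)=0 chase 'd': 0 ⇒ 0;  out=∅∪out(0)=∅
  fail(12) 'ed': from fail(11)=0 chase 'd': 0 ⇒ 0;  out=∅∪out(0)=∅
  fail(4) 'cbc': from fail(3)=0 chase 'c': 0 ⇒ 1;  out={1}∪out(1)={1,5}
  fail(7) 'ade': from fail(6)=0 chase 'e': 0 ⇒ 11;  out=∅∪out(11)=∅
  fail(13) 'edc': from fail(12)=0 chase 'c': 0 ⇒ 1;  out={4}∪out(1)={4,5}
  fail(8) 'aded': from fail(7)=11 chase 'd': 11 ⇒ 12;  out={2}∪out(12)={2}
  fail(9) 'adea': from fail(7)=11 chase 'a': 11→0 ⇒ 5;  out=∅∪out(5)=∅
  fail(10) 'adeaa': from fail(9)=5 chase 'a': 5→0 ⇒ 5;  out={3}∪out(5)={3}

Scan:
pos 0 'c': at 1  emit P5@[0:0]
pos 1 'e': at 2  emit P0@[0:1]
pos 2 'd': at 12 (fail-walked)
pos 3 'c': at 13  emit P4@[1:3],P5@[3:3]
pos 4 'e': at 2 (fail-walked)  emit P0@[3:4]
pos 5 'd': at 12 (fail-walked)
pos 6 'c': at 13  emit P4@[4:6],P5@[6:6]
pos 7 'e': at 2 (fail-walked)  emit P0@[6:7]
pos 8 'b': at 0 (fail-walked)
pos 9 'c': at 1  emit P5@[9:9]
pos 10 'e': at 2  emit P0@[9:10]
pos 11 'e': at 11 (fail-walked)
pos 12 'd': at 12
pos 13 'c': at 13  emit P4@[11:13],P5@[13:13]
pos 14 'c': at 1 (fail-walked)  emit P5@[14:14]
pos 15 'd': at 0 (fail-walked)
pos 16 'e': at 11
pos 17 'd': at 12
pos 18 'e': at 11 (fail-walked)
pos 19 'b': at 0 (fail-walked)
pos 20 'a': at 5
pos 21 'c': at 1 (fail-walked)  emit P5@[21:21]
pos 22 'b': at 3
pos 23 'c': at 4  emit P1@[21:23],P5@[23:23]
pos 24 'c': at 1 (fail-walked)  emit P5@[24:24]
pos 25 'e': at 2  emit P0@[24:25]
pos 26 'b': at 0 (fail-walked)
pos 27 'a': at 5
pos 28 'd': at 6
pos 29 'e': at 7
pos 30 'd': at 8  emit P2@[27:30]
pos 31 'e': at 11 (fail-walked)
pos 32 'e': at 11 (fail-walked)
pos 33 'c': at 1 (fail-walked)  emit P5@[33:33]
pos 34 'c': at 1 (fail-walked)  emit P5@[34:34]
pos 35 'd': at 0 (fail-walked)
pos 36 'e': at 11
pos 37 'e': at 11 (fail-walked)
pos 38 'd': at 12
pos 39 'c': at 13  emit P4@[37:39],P5@[39:39]
pos 40 'a': at 5 (fail-walked)
pos 41 'a': at 5 (fail-walked)
pos 42 'd': at 6
pos 43 'e': at 7
pos 44 'd': at 8  emit P2@[41:44]
pos 45 'd': at 0 (fail-walked)

Matches: [[0,5],[1,0],[3,4],[3,5],[4,0],[6,4],[6,5],[7,0],[9,5],[10,0],[13,4],[13,5],[14,5],[21,5],[23,1],[23,5],[24,5],[25,0],[30,2],[33,5],[34,5],[39,4],[39,5],[44,2]]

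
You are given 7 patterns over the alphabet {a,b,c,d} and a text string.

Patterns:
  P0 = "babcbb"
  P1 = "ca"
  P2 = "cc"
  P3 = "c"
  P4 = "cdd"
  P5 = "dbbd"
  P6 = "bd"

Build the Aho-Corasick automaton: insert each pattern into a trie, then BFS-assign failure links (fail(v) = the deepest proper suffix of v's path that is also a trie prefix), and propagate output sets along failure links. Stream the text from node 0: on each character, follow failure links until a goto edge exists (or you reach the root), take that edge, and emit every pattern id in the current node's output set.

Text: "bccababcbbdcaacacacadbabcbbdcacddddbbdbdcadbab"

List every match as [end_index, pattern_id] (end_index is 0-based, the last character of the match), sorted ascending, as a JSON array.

Construct AC machine:
Trie (insert patterns):
  n0 'ε': b→1 c→7 d→12
  n1 'b': a→2 d→16
  n2 'ba': b→3
  n3 'bab': c→4
  n4 'babc': b→5
  n5 'babcb': b→6
  n6 'babcbb': ·  ←P0
  n7 'c': a→8 c→9 d→10  ←P3
  n8 'ca': ·  ←P1
  n9 'cc': ·  ←P2
  n10 'cd': d→11
  n11 'cdd': ·  ←P4
  n12 'd': b→13
  n13 'db': b→14
  n14 'dbb': d→15
  n15 'dbbd': ·  ←P5
  n16 'bd': ·  ←P6

BFS fail/out derivation:
  fail(1) 'b': from fail(0)=0 chase 'b': 0 ⇒ 0;  out=∅∪out(0)=∅
  fail(7) 'c': from fail(0)=0 chase 'c': 0 ⇒ 0;  out={3}∪out(0)={3}
  fail(12) 'd': from fail(0)=0 chase 'd': 0 ⇒ 0;  out=∅∪out(0)=∅
  fail(2) 'ba': from fail(1)=0 chase 'a': 0 ⇒ 0;  out=∅∪out(0)=∅
  fail(8) 'ca': from fail(7)=0 chase 'a': 0 ⇒ 0;  out={1}∪out(0)={1}
  fail(9) 'cc': from fail(7)=0 chase 'c': 0 ⇒ 7;  out={2}∪out(7)={2,3}
  fail(10) 'cd': from fail(7)=0 chase 'd': 0 ⇒ 12;  out=∅∪out(12)=∅
  fail(13) 'db': from fail(12)=0 chase 'b': 0 ⇒ 1;  out=∅∪out(1)=∅
  fail(16) 'bd': from fail(1)=0 chase 'd': 0 ⇒ 12;  out={6}∪out(12)={6}
  fail(3) 'bab': from fail(2)=0 chase 'b': 0 ⇒ 1;  out=∅∪out(1)=∅
  fail(11) 'cdd': from fail(10)=12 chase 'd': 12→0 ⇒ 12;  out={4}∪out(12)={4}
  fail(14) 'dbb': from fail(13)=1 chase 'b': 1→0 ⇒ 1;  out=∅∪out(1)=∅
  fail(4) 'babc': from fail(3)=1 chase 'c': 1→0 ⇒ 7;  out=∅∪out(7)={3}
  fail(15) 'dbbd': from fail(14)=1 chase 'd': 1 ⇒ 16;  out={5}∪out(16)={5,6}
  fail(5) 'babcb': from fail(4)=7 chase 'b': 7→0 ⇒ 1;  out=∅∪out(1)=∅
  fail(6) 'babcbb': from fail(5)=1 chase 'b': 1→0 ⇒ 1;  out={0}∪out(1)={0}

Run:
i=0 'b': node 0→1
i=1 'c': node 1→7 (via fail)  ** P3@[1:1]
i=2 'c': node 7→9  ** P2@[1:2],P3@[2:2]
i=3 'a': node 9→8 (via fail)  ** P1@[2:3]
i=4 'b': node 8→1 (via fail)
i=5 'a': node 1→2
i=6 'b': node 2→3
i=7 'c': node 3→4  ** P3@[7:7]
i=8 'b': node 4→5
i=9 'b': node 5→6  ** P0@[4:9]
i=10 'd': node 6→16 (via fail)  ** P6@[9:10]
i=11 'c': node 16→7 (via fail)  ** P3@[11:11]
i=12 'a': node 7→8  ** P1@[11:12]
i=13 'a': node 8→0 (via fail)
i=14 'c': node 0→7  ** P3@[14:14]
i=15 'a': node 7→8  ** P1@[14:15]
i=16 'c': node 8→7 (via fail)  ** P3@[16:16]
i=17 'a': node 7→8  ** P1@[16:17]
i=18 'c': node 8→7 (via fail)  ** P3@[18:18]
i=19 'a': node 7→8  ** P1@[18:19]
i=20 'd': node 8→12 (via fail)
i=21 'b': node 12→13
i=22 'a': node 13→2 (via fail)
i=23 'b': node 2→3
i=24 'c': node 3→4  ** P3@[24:24]
i=25 'b': node 4→5
i=26 'b': node 5→6  ** P0@[21:26]
i=27 'd': node 6→16 (via fail)  ** P6@[26:27]
i=28 'c': node 16→7 (via fail)  ** P3@[28:28]
i=29 'a': node 7→8  ** P1@[28:29]
i=30 'c': node 8→7 (via fail)  ** P3@[30:30]
i=31 'd': node 7→10
i=32 'd': node 10→11  ** P4@[30:32]
i=33 'd': node 11→12 (via fail)
i=34 'd': node 12→12 (via fail)
i=35 'b': node 12→13
i=36 'b': node 13→14
i=37 'd': node 14→15  ** P5@[34:37],P6@[36:37]
i=38 'b': node 15→13 (via fail)
i=39 'd': node 13→16 (via fail)  ** P6@[38:39]
i=40 'c': node 16→7 (via fail)  ** P3@[40:40]
i=41 'a': node 7→8  ** P1@[40:41]
i=42 'd': node 8→12 (via fail)
i=43 'b': node 12→13
i=44 'a': node 13→2 (via fail)
i=45 'b': node 2→3

All matches (sorted): [[1,3],[2,2],[2,3],[3,1],[7,3],[9,0],[10,6],[11,3],[12,1],[14,3],[15,1],[16,3],[17,1],[18,3],[19,1],[24,3],[26,0],[27,6],[28,3],[29,1],[30,3],[32,4],[37,5],[37,6],[39,6],[40,3],[41,1]]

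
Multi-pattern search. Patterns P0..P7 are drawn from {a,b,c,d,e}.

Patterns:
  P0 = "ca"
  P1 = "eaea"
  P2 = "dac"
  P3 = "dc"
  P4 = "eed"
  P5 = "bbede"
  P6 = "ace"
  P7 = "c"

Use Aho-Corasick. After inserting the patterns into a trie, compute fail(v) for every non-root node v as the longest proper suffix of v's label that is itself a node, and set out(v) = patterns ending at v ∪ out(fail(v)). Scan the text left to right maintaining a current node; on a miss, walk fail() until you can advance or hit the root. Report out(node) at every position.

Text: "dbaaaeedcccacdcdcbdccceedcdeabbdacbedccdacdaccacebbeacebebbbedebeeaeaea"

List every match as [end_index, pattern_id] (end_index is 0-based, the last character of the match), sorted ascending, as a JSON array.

Construct AC machine:
Trie (insert patterns):
  0='ε' goto a→18 b→13 c→1 d→7 e→3
  1='c' goto a→2  ←P7
  2='ca' goto ·  ←P0
  3='e' goto a→4 e→11
  4='ea' goto e→5
  5='eae' goto a→6
  6='eaea' goto ·  ←P1
  7='d' goto a→8 c→10
  8='da' goto c→9
  9='dac' goto ·  ←P2
  10='dc' goto ·  ←P3
  11='ee' goto d→12
  12='eed' goto ·  ←P4
  13='b' goto b→14
  14='bb' goto e→15
  15='bbe' goto d→16
  16='bbed' goto e→17
  17='bbede' goto ·  ←P5
  18='a' goto c→19
  19='ac' goto e→20
  20='ace' goto ·  ←P6

BFS fail/out derivation:
  fail(1) 'c': from fail(0)=0 chase 'c': 0 ⇒ 0;  out={7}∪out(0)={7}
  fail(3) 'e': from fail(0)=0 chase 'e': 0 ⇒ 0;  out=∅∪out(0)=∅
  fail(7) 'd': from fail(0)=0 chase 'd': 0 ⇒ 0;  out=∅∪out(0)=∅
  fail(13) 'b': from fail(0)=0 chase 'b': 0 ⇒ 0;  out=∅∪out(0)=∅
  fail(18) 'a': from fail(0)=0 chase 'a': 0 ⇒ 0;  out=∅∪out(0)=∅
  fail(2) 'ca': from fail(1)=0 chase 'a': 0 ⇒ 18;  out={0}∪out(18)={0}
  fail(4) 'ea': from fail(3)=0 chase 'a': 0 ⇒ 18;  out=∅∪out(18)=∅
  fail(8) 'da': from fail(7)=0 chase 'a': 0 ⇒ 18;  out=∅∪out(18)=∅
  fail(10) 'dc': from fail(7)=0 chase 'c': 0 ⇒ 1;  out={3}∪out(1)={3,7}
  fail(11) 'ee': from fail(3)=0 chase 'e': 0 ⇒ 3;  out=∅∪out(3)=∅
  fail(14) 'bb': from fail(13)=0 chase 'b': 0 ⇒ 13;  out=∅∪out(13)=∅
  fail(19) 'ac': from fail(18)=0 chase 'c': 0 ⇒ 1;  out=∅∪out(1)={7}
  fail(5) 'eae': from fail(4)=18 chase 'e': 18→0 ⇒ 3;  out=∅∪out(3)=∅
  fail(9) 'dac': from fail(8)=18 chase 'c': 18 ⇒ 19;  out={2}∪out(19)={2,7}
  fail(12) 'eed': from fail(11)=3 chase 'd': 3→0 ⇒ 7;  out={4}∪out(7)={4}
  fail(15) 'bbe': from fail(14)=13 chase 'e': 13→0 ⇒ 3;  out=∅∪out(3)=∅
  fail(20) 'ace': from fail(19)=1 chase 'e': 1→0 ⇒ 3;  out={6}∪out(3)={6}
  fail(6) 'eaea': from fail(5)=3 chase 'a': 3 ⇒ 4;  out={1}∪out(4)={1}
  fail(16) 'bbed': from fail(15)=3 chase 'd': 3→0 ⇒ 7;  out=∅∪out(7)=∅
  fail(17) 'bbede': from fail(16)=7 chase 'e': 7→0 ⇒ 3;  out={5}∪out(3)={5}

Scan:
i=0 'd': node 0→7
i=1 'b': node 7→13 ·f
i=2 'a': node 13→18 ·f
i=3 'a': node 18→18 ·f
i=4 'a': node 18→18 ·f
i=5 'e': node 18→3 ·f
i=6 'e': node 3→11
i=7 'd': node 11→12  emit P4@[5:7]
i=8 'c': node 12→10 ·f  emit P3@[7:8],P7@[8:8]
i=9 'c': node 10→1 ·f  emit P7@[9:9]
i=10 'c': node 1→1 ·f  emit P7@[10:10]
i=11 'a': node 1→2  emit P0@[10:11]
i=12 'c': node 2→19 ·f  emit P7@[12:12]
i=13 'd': node 19→7 ·f
i=14 'c': node 7→10  emit P3@[13:14],P7@[14:14]
i=15 'd': node 10→7 ·f
i=16 'c': node 7→10  emit P3@[15:16],P7@[16:16]
i=17 'b': node 10→13 ·f
i=18 'd': node 13→7 ·f
i=19 'c': node 7→10  emit P3@[18:19],P7@[19:19]
i=20 'c': node 10→1 ·f  emit P7@[20:20]
i=21 'c': node 1→1 ·f  emit P7@[21:21]
i=22 'e': node 1→3 ·f
i=23 'e': node 3→11
i=24 'd': node 11→12  emit P4@[22:24]
i=25 'c': node 12→10 ·f  emit P3@[24:25],P7@[25:25]
i=26 'd': node 10→7 ·f
i=27 'e': node 7→3 ·f
i=28 'a': node 3→4
i=29 'b': node 4→13 ·f
i=30 'b': node 13→14
i=31 'd': node 14→7 ·f
i=32 'a': node 7→8
i=33 'c': node 8→9  emit P2@[31:33],P7@[33:33]
i=34 'b': node 9→13 ·f
i=35 'e': node 13→3 ·f
i=36 'd': node 3→7 ·f
i=37 'c': node 7→10  emit P3@[36:37],P7@[37:37]
i=38 'c': node 10→1 ·f  emit P7@[38:38]
i=39 'd': node 1→7 ·f
i=40 'a': node 7→8
i=41 'c': node 8→9  emit P2@[39:41],P7@[41:41]
i=42 'd': node 9→7 ·f
i=43 'a': node 7→8
i=44 'c': node 8→9  emit P2@[42:44],P7@[44:44]
i=45 'c': node 9→1 ·f  emit P7@[45:45]
i=46 'a': node 1→2  emit P0@[45:46]
i=47 'c': node 2→19 ·f  emit P7@[47:47]
i=48 'e': node 19→20  emit P6@[46:48]
i=49 'b': node 20→13 ·f
i=50 'b': node 13→14
i=51 'e': node 14→15
i=52 'a': node 15→4 ·f
i=53 'c': node 4→19 ·f  emit P7@[53:53]
i=54 'e': node 19→20  emit P6@[52:54]
i=55 'b': node 20→13 ·f
i=56 'e': node 13→3 ·f
i=57 'b': node 3→13 ·f
i=58 'b': node 13→14
i=59 'b': node 14→14 ·f
i=60 'e': node 14→15
i=61 'd': node 15→16
i=62 'e': node 16→17  emit P5@[58:62]
i=63 'b': node 17→13 ·f
i=64 'e': node 13→3 ·f
i=65 'e': node 3→11
i=66 'a': node 11→4 ·f
i=67 'e': node 4→5
i=68 'a': node 5→6  emit P1@[65:68]
i=69 'e': node 6→5 ·f
i=70 'a': node 5→6  emit P1@[67:70]

Result: [[7,4],[8,3],[8,7],[9,7],[10,7],[11,0],[12,7],[14,3],[14,7],[16,3],[16,7],[19,3],[19,7],[20,7],[21,7],[24,4],[25,3],[25,7],[33,2],[33,7],[37,3],[37,7],[38,7],[41,2],[41,7],[44,2],[44,7],[45,7],[46,0],[47,7],[48,6],[53,7],[54,6],[62,5],[68,1],[70,1]]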